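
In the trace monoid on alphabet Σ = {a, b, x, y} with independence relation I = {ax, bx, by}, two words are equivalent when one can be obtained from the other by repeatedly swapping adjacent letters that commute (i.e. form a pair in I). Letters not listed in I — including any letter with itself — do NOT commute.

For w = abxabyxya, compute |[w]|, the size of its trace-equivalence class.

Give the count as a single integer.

drop 0:a onto floor
drop 1:b onto {0:a}
drop 2:x onto floor
drop 3:a onto {1:b}
drop 4:b onto {3:a}
drop 5:y onto {2:x, 3:a}
drop 6:x onto {5:y}
drop 7:y onto {6:x}
drop 8:a onto {4:b, 7:y}
ground layer = {0:a, 2:x}
drop-orders for the pieces not yet dropped (sum over which currently-grounded one goes next):
  1 to go: {8} 1
  2 to go: {4,8} 1  {7,8} 1
  3 to go: {4,7,8} 2  {6,7,8} 1
  4 to go: {4,6,7,8} 3  {5,6,7,8} 1
  5 to go: {2,5,6,7,8} 1  {4,5,6,7,8} 4
  6 to go: {2,4,5,6,7,8} 5  {3,4,5,6,7,8} 4
  7 to go: {1,3,4,5,6,7,8} 4  {2,3,4,5,6,7,8} 9
  if 0:a drops first: 13 orders
  if 2:x drops first: 4 orders
heap linearizations: 17

17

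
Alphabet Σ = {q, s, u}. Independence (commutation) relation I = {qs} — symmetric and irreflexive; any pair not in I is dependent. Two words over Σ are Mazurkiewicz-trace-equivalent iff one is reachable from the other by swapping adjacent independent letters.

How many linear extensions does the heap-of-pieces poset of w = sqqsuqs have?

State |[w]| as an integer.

12

drop 0:s onto floor
drop 1:q onto floor
drop 2:q onto {1:q}
drop 3:s onto {0:s}
drop 4:u onto {2:q, 3:s}
drop 5:q onto {4:u}
drop 6:s onto {4:u}
ground layer = {0:s, 1:q}
drop-orders for the pieces not yet dropped (sum over which currently-grounded one goes next):
  1 to go: {5} 1  {6} 1
  2 to go: {5,6} 2
  3 to go: {4,5,6} 2
  4 to go: {2,4,5,6} 2  {3,4,5,6} 2
  5 to go: {0,3,4,5,6} 2  {1,2,4,5,6} 2  {2,3,4,5,6} 4
  if 0:s drops first: 6 orders
  if 1:q drops first: 6 orders
heap linearizations: 12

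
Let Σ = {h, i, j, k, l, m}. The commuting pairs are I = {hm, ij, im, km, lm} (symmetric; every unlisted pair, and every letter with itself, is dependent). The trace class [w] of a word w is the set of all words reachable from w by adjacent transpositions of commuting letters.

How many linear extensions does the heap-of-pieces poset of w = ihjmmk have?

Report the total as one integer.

3

0(i) covers ∅
1(h) covers 0:i
2(j) covers 1:h
3(m) covers 2:j
4(m) covers 3:m
5(k) covers 2:j
floor of heap: 0:i
completions by unplaced set U, small U first (add the entries for U minus each lowest piece of U):
  |U|=1: {4}:1  {5}:1
  |U|=2: {3,4}:1  {4,5}:2
  |U|=3: {3,4,5}:3
  |U|=4: {2,3,4,5}:3
  start at 0(i): 3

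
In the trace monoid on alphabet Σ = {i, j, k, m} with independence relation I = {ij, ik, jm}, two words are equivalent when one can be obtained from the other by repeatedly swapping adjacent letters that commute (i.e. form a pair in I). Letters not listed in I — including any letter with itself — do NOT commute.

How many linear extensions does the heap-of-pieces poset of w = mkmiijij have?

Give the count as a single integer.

0(m) covers ∅
1(k) covers 0:m
2(m) covers 1:k
3(i) covers 2:m
4(i) covers 3:i
5(j) covers 1:k
6(i) covers 4:i
7(j) covers 5:j
floor of heap: 0:m
completions by unplaced set U, small U first (add the entries for U minus each lowest piece of U):
  |U|=1: {6}:1  {7}:1
  |U|=2: {4,6}:1  {5,7}:1  {6,7}:2
  |U|=3: {3,4,6}:1  {4,6,7}:3  {5,6,7}:3
  |U|=4: {2,3,4,6}:1  {3,4,6,7}:4  {4,5,6,7}:6
  |U|=5: {2,3,4,6,7}:5  {3,4,5,6,7}:10
  |U|=6: {2,3,4,5,6,7}:15
  start at 0(m): 15

15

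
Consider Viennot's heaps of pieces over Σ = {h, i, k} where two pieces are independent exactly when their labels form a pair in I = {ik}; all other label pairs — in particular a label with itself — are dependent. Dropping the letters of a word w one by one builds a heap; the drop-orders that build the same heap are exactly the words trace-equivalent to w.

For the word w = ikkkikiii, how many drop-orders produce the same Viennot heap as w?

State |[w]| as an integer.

piece 0:i — minimal
piece 1:k — minimal
piece 2:k rests on {1:k}
piece 3:k rests on {2:k}
piece 4:i rests on {0:i}
piece 5:k rests on {3:k}
piece 6:i rests on {4:i}
piece 7:i rests on {6:i}
piece 8:i rests on {7:i}
minimal pieces: {0:i, 1:k}
ways to finish when only these pieces remain (= sum over removing one remaining piece with nothing left below it):
  1 left: {5}→1  {8}→1
  2 left: {3,5}→1  {5,8}→2  {7,8}→1
  3 left: {2,3,5}→1  {3,5,8}→3  {5,7,8}→3  {6,7,8}→1
  4 left: {1,2,3,5}→1  {2,3,5,8}→4  {3,5,7,8}→6  {4,6,7,8}→1  {5,6,7,8}→4
  5 left: {0,4,6,7,8}→1  {1,2,3,5,8}→5  {2,3,5,7,8}→10  {3,5,6,7,8}→10  {4,5,6,7,8}→5
  6 left: {0,4,5,6,7,8}→6  {1,2,3,5,7,8}→15  {2,3,5,6,7,8}→20  {3,4,5,6,7,8}→15
  7 left: {0,3,4,5,6,7,8}→21  {1,2,3,5,6,7,8}→35  {2,3,4,5,6,7,8}→35
  placing 0:i first → 70 extensions
  placing 1:k first → 56 extensions
total linear extensions = 126

126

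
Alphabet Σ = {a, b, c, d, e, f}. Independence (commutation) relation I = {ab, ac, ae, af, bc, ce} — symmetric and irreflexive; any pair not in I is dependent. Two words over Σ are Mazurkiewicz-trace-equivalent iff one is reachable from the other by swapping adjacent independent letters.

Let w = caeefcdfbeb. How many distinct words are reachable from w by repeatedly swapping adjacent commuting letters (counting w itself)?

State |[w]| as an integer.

18

piece 0:c — minimal
piece 1:a — minimal
piece 2:e — minimal
piece 3:e rests on {2:e}
piece 4:f rests on {0:c, 3:e}
piece 5:c rests on {4:f}
piece 6:d rests on {1:a, 5:c}
piece 7:f rests on {6:d}
piece 8:b rests on {7:f}
piece 9:e rests on {8:b}
piece 10:b rests on {9:e}
minimal pieces: {0:c, 1:a, 2:e}
ways to finish when only these pieces remain (= sum over removing one remaining piece with nothing left below it):
  1 left: {10}→1
  2 left: {9,10}→1
  3 left: {8,9,10}→1
  4 left: {7,8,9,10}→1
  5 left: {6,7,8,9,10}→1
  6 left: {1,6,7,8,9,10}→1  {5,6,7,8,9,10}→1
  7 left: {1,5,6,7,8,9,10}→2  {4,5,6,7,8,9,10}→1
  8 left: {0,4,5,6,7,8,9,10}→1  {1,4,5,6,7,8,9,10}→3  {3,4,5,6,7,8,9,10}→1
  9 left: {0,1,4,5,6,7,8,9,10}→4  {0,3,4,5,6,7,8,9,10}→2  {1,3,4,5,6,7,8,9,10}→4  {2,3,4,5,6,7,8,9,10}→1
  placing 0:c first → 5 extensions
  placing 1:a first → 3 extensions
  placing 2:e first → 10 extensions
total linear extensions = 18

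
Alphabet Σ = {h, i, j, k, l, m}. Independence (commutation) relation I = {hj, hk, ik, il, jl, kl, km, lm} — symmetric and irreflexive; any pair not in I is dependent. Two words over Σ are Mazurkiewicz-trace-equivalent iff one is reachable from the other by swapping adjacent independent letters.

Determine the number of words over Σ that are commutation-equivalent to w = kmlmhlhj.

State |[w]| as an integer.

69

#0=k has no predecessor
#1=m has no predecessor
#2=l has no predecessor
#3=m depends on [1:m]
#4=h depends on [2:l, 3:m]
#5=l depends on [4:h]
#6=h depends on [5:l]
#7=j depends on [0:k, 3:m]
sources: [0:k, 1:m, 2:l]
N(rest) = Σ N(rest − s) over sources s of rest; N(one piece) = 1:
  size 1 → [6]=1  [7]=1
  size 2 → [0,7]=1  [5,6]=1  [6,7]=2
  size 3 → [0,6,7]=3  [4,5,6]=1  [5,6,7]=3
  size 4 → [0,5,6,7]=6  [2,4,5,6]=1  [4,5,6,7]=4
  size 5 → [0,4,5,6,7]=10  [2,4,5,6,7]=5  [3,4,5,6,7]=4
  size 6 → [0,2,4,5,6,7]=15  [0,3,4,5,6,7]=14  [1,3,4,5,6,7]=4  [2,3,4,5,6,7]=9
  first=0(k) contributes 13
  first=1(m) contributes 38
  first=2(l) contributes 18
|[w]| = 69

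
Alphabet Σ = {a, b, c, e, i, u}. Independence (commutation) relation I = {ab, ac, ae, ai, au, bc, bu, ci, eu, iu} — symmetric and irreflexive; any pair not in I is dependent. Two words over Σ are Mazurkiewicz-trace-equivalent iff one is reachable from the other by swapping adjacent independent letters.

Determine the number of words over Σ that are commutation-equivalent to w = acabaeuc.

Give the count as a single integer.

280

drop 0:a onto floor
drop 1:c onto floor
drop 2:a onto {0:a}
drop 3:b onto floor
drop 4:a onto {2:a}
drop 5:e onto {1:c, 3:b}
drop 6:u onto {1:c}
drop 7:c onto {5:e, 6:u}
ground layer = {0:a, 1:c, 3:b}
drop-orders for the pieces not yet dropped (sum over which currently-grounded one goes next):
  1 to go: {4} 1  {7} 1
  2 to go: {2,4} 1  {4,7} 2  {5,7} 1  {6,7} 1
  3 to go: {0,2,4} 1  {2,4,7} 3  {3,5,7} 1  {4,5,7} 3  {4,6,7} 3  {5,6,7} 2
  4 to go: {0,2,4,7} 4  {1,5,6,7} 2  {2,4,5,7} 6  {2,4,6,7} 6  {3,4,5,7} 4  {3,5,6,7} 3  {4,5,6,7} 8
  5 to go: {0,2,4,5,7} 10  {0,2,4,6,7} 10  {1,3,5,6,7} 5  {1,4,5,6,7} 10  {2,3,4,5,7} 10  {2,4,5,6,7} 20  {3,4,5,6,7} 15
  6 to go: {0,2,3,4,5,7} 20  {0,2,4,5,6,7} 40  {1,2,4,5,6,7} 30  {1,3,4,5,6,7} 30  {2,3,4,5,6,7} 45
  if 0:a drops first: 105 orders
  if 1:c drops first: 105 orders
  if 3:b drops first: 70 orders
heap linearizations: 280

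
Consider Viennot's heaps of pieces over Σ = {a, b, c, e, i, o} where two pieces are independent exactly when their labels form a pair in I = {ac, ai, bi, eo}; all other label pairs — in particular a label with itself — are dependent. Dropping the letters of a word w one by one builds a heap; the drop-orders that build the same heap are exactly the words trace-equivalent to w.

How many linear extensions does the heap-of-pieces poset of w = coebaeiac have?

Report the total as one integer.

6

#0=c has no predecessor
#1=o depends on [0:c]
#2=e depends on [0:c]
#3=b depends on [1:o, 2:e]
#4=a depends on [3:b]
#5=e depends on [4:a]
#6=i depends on [5:e]
#7=a depends on [5:e]
#8=c depends on [6:i]
sources: [0:c]
N(rest) = Σ N(rest − s) over sources s of rest; N(one piece) = 1:
  size 1 → [7]=1  [8]=1
  size 2 → [6,8]=1  [7,8]=2
  size 3 → [6,7,8]=3
  size 4 → [5,6,7,8]=3
  size 5 → [4,5,6,7,8]=3
  size 6 → [3,4,5,6,7,8]=3
  size 7 → [1,3,4,5,6,7,8]=3  [2,3,4,5,6,7,8]=3
  first=0(c) contributes 6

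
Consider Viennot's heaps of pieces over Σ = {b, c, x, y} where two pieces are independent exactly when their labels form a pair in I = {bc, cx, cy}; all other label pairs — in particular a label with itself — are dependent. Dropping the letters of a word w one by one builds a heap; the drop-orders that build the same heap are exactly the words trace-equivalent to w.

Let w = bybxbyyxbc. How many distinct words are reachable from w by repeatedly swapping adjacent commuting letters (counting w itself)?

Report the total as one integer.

0(b) covers ∅
1(y) covers 0:b
2(b) covers 1:y
3(x) covers 2:b
4(b) covers 3:x
5(y) covers 4:b
6(y) covers 5:y
7(x) covers 6:y
8(b) covers 7:x
9(c) covers ∅
floor of heap: 0:b, 9:c
completions by unplaced set U, small U first (add the entries for U minus each lowest piece of U):
  |U|=1: {8}:1  {9}:1
  |U|=2: {7,8}:1  {8,9}:2
  |U|=3: {6,7,8}:1  {7,8,9}:3
  |U|=4: {5,6,7,8}:1  {6,7,8,9}:4
  |U|=5: {4,5,6,7,8}:1  {5,6,7,8,9}:5
  |U|=6: {3,4,5,6,7,8}:1  {4,5,6,7,8,9}:6
  |U|=7: {2,3,4,5,6,7,8}:1  {3,4,5,6,7,8,9}:7
  |U|=8: {1,2,3,4,5,6,7,8}:1  {2,3,4,5,6,7,8,9}:8
  start at 0(b): 9
  start at 9(c): 1
sum over floor = 10

10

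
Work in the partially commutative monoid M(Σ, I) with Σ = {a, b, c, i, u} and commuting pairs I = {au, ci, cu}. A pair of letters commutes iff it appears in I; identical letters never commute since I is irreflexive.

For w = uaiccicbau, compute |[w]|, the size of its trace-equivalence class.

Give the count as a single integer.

60

drop 0:u onto floor
drop 1:a onto floor
drop 2:i onto {0:u, 1:a}
drop 3:c onto {1:a}
drop 4:c onto {3:c}
drop 5:i onto {2:i}
drop 6:c onto {4:c}
drop 7:b onto {5:i, 6:c}
drop 8:a onto {7:b}
drop 9:u onto {7:b}
ground layer = {0:u, 1:a}
drop-orders for the pieces not yet dropped (sum over which currently-grounded one goes next):
  1 to go: {8} 1  {9} 1
  2 to go: {8,9} 2
  3 to go: {7,8,9} 2
  4 to go: {5,7,8,9} 2  {6,7,8,9} 2
  5 to go: {2,5,7,8,9} 2  {4,6,7,8,9} 2  {5,6,7,8,9} 4
  6 to go: {0,2,5,7,8,9} 2  {2,5,6,7,8,9} 6  {3,4,6,7,8,9} 2  {4,5,6,7,8,9} 6
  7 to go: {0,2,5,6,7,8,9} 8  {2,4,5,6,7,8,9} 12  {3,4,5,6,7,8,9} 8
  8 to go: {0,2,4,5,6,7,8,9} 20  {2,3,4,5,6,7,8,9} 20
  if 0:u drops first: 20 orders
  if 1:a drops first: 40 orders
heap linearizations: 60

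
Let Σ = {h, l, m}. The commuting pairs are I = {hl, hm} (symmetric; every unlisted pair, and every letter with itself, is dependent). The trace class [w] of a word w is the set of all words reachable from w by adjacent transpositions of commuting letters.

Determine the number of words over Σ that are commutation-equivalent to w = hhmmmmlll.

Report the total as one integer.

#0=h has no predecessor
#1=h depends on [0:h]
#2=m has no predecessor
#3=m depends on [2:m]
#4=m depends on [3:m]
#5=m depends on [4:m]
#6=l depends on [5:m]
#7=l depends on [6:l]
#8=l depends on [7:l]
sources: [0:h, 2:m]
N(rest) = Σ N(rest − s) over sources s of rest; N(one piece) = 1:
  size 1 → [1]=1  [8]=1
  size 2 → [0,1]=1  [1,8]=2  [7,8]=1
  size 3 → [0,1,8]=3  [1,7,8]=3  [6,7,8]=1
  size 4 → [0,1,7,8]=6  [1,6,7,8]=4  [5,6,7,8]=1
  size 5 → [0,1,6,7,8]=10  [1,5,6,7,8]=5  [4,5,6,7,8]=1
  size 6 → [0,1,5,6,7,8]=15  [1,4,5,6,7,8]=6  [3,4,5,6,7,8]=1
  size 7 → [0,1,4,5,6,7,8]=21  [1,3,4,5,6,7,8]=7  [2,3,4,5,6,7,8]=1
  first=0(h) contributes 8
  first=2(m) contributes 28
|[w]| = 36

36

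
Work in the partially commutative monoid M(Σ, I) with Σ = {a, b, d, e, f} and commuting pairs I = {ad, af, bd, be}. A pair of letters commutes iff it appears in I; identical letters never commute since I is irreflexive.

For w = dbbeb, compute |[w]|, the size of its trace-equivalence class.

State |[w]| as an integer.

drop 0:d onto floor
drop 1:b onto floor
drop 2:b onto {1:b}
drop 3:e onto {0:d}
drop 4:b onto {2:b}
ground layer = {0:d, 1:b}
drop-orders for the pieces not yet dropped (sum over which currently-grounded one goes next):
  1 to go: {3} 1  {4} 1
  2 to go: {0,3} 1  {2,4} 1  {3,4} 2
  3 to go: {0,3,4} 3  {1,2,4} 1  {2,3,4} 3
  if 0:d drops first: 4 orders
  if 1:b drops first: 6 orders
heap linearizations: 10

10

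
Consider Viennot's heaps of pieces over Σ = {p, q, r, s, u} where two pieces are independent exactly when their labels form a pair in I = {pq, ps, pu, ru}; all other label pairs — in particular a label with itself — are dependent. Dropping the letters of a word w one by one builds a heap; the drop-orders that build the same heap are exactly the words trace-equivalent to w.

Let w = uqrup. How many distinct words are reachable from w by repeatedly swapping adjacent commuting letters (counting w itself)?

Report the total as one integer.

3

piece 0:u — minimal
piece 1:q rests on {0:u}
piece 2:r rests on {1:q}
piece 3:u rests on {1:q}
piece 4:p rests on {2:r}
minimal pieces: {0:u}
ways to finish when only these pieces remain (= sum over removing one remaining piece with nothing left below it):
  1 left: {3}→1  {4}→1
  2 left: {2,4}→1  {3,4}→2
  3 left: {2,3,4}→3
  placing 0:u first → 3 extensions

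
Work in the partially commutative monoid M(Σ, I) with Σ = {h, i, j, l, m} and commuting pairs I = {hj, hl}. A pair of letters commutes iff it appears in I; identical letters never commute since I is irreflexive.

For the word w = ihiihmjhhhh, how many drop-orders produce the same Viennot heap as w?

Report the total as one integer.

5

0(i) covers ∅
1(h) covers 0:i
2(i) covers 1:h
3(i) covers 2:i
4(h) covers 3:i
5(m) covers 4:h
6(j) covers 5:m
7(h) covers 5:m
8(h) covers 7:h
9(h) covers 8:h
10(h) covers 9:h
floor of heap: 0:i
completions by unplaced set U, small U first (add the entries for U minus each lowest piece of U):
  |U|=1: {6}:1  {10}:1
  |U|=2: {6,10}:2  {9,10}:1
  |U|=3: {6,9,10}:3  {8,9,10}:1
  |U|=4: {6,8,9,10}:4  {7,8,9,10}:1
  |U|=5: {6,7,8,9,10}:5
  |U|=6: {5,6,7,8,9,10}:5
  |U|=7: {4,5,6,7,8,9,10}:5
  |U|=8: {3,4,5,6,7,8,9,10}:5
  |U|=9: {2,3,4,5,6,7,8,9,10}:5
  start at 0(i): 5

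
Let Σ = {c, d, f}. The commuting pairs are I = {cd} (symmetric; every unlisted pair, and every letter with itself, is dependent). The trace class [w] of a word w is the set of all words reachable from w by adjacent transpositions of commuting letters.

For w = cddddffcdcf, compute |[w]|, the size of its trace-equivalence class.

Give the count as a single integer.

0(c) covers ∅
1(d) covers ∅
2(d) covers 1:d
3(d) covers 2:d
4(d) covers 3:d
5(f) covers 0:c, 4:d
6(f) covers 5:f
7(c) covers 6:f
8(d) covers 6:f
9(c) covers 7:c
10(f) covers 8:d, 9:c
floor of heap: 0:c, 1:d
completions by unplaced set U, small U first (add the entries for U minus each lowest piece of U):
  |U|=1: {10}:1
  |U|=2: {8,10}:1  {9,10}:1
  |U|=3: {7,9,10}:1  {8,9,10}:2
  |U|=4: {7,8,9,10}:3
  |U|=5: {6,7,8,9,10}:3
  |U|=6: {5,6,7,8,9,10}:3
  |U|=7: {0,5,6,7,8,9,10}:3  {4,5,6,7,8,9,10}:3
  |U|=8: {0,4,5,6,7,8,9,10}:6  {3,4,5,6,7,8,9,10}:3
  |U|=9: {0,3,4,5,6,7,8,9,10}:9  {2,3,4,5,6,7,8,9,10}:3
  start at 0(c): 3
  start at 1(d): 12
sum over floor = 15

15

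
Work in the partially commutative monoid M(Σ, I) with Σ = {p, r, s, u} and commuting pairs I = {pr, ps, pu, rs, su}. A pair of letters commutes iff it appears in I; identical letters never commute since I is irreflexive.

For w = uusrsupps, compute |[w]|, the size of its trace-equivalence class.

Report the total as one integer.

#0=u has no predecessor
#1=u depends on [0:u]
#2=s has no predecessor
#3=r depends on [1:u]
#4=s depends on [2:s]
#5=u depends on [3:r]
#6=p has no predecessor
#7=p depends on [6:p]
#8=s depends on [4:s]
sources: [0:u, 2:s, 6:p]
N(rest) = Σ N(rest − s) over sources s of rest; N(one piece) = 1:
  size 1 → [5]=1  [7]=1  [8]=1
  size 2 → [3,5]=1  [4,8]=1  [5,7]=2  [5,8]=2  [6,7]=1  [7,8]=2
  size 3 → [1,3,5]=1  [2,4,8]=1  [3,5,7]=3  [3,5,8]=3  [4,5,8]=3  [4,7,8]=3  [5,6,7]=3  [5,7,8]=6  [6,7,8]=3
  size 4 → [0,1,3,5]=1  [1,3,5,7]=4  [1,3,5,8]=4  [2,4,5,8]=4  [2,4,7,8]=4  [3,4,5,8]=6  [3,5,6,7]=6  [3,5,7,8]=12  [4,5,7,8]=12  [4,6,7,8]=6  [5,6,7,8]=12
  size 5 → [0,1,3,5,7]=5  [0,1,3,5,8]=5  [1,3,4,5,8]=10  [1,3,5,6,7]=10  [1,3,5,7,8]=20  [2,3,4,5,8]=10  [2,4,5,7,8]=20  [2,4,6,7,8]=10  [3,4,5,7,8]=30  [3,5,6,7,8]=30  [4,5,6,7,8]=30
  size 6 → [0,1,3,4,5,8]=15  [0,1,3,5,6,7]=15  [0,1,3,5,7,8]=30  [1,2,3,4,5,8]=20  [1,3,4,5,7,8]=60  [1,3,5,6,7,8]=60  [2,3,4,5,7,8]=60  [2,4,5,6,7,8]=60  [3,4,5,6,7,8]=90
  size 7 → [0,1,2,3,4,5,8]=35  [0,1,3,4,5,7,8]=105  [0,1,3,5,6,7,8]=105  [1,2,3,4,5,7,8]=140  [1,3,4,5,6,7,8]=210  [2,3,4,5,6,7,8]=210
  first=0(u) contributes 560
  first=2(s) contributes 420
  first=6(p) contributes 280
|[w]| = 1260

1260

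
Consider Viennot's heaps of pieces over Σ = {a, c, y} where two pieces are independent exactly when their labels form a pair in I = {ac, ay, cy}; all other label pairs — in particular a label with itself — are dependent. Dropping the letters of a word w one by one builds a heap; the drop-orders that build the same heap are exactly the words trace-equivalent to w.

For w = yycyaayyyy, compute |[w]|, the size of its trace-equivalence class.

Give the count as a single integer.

360

0(y) covers ∅
1(y) covers 0:y
2(c) covers ∅
3(y) covers 1:y
4(a) covers ∅
5(a) covers 4:a
6(y) covers 3:y
7(y) covers 6:y
8(y) covers 7:y
9(y) covers 8:y
floor of heap: 0:y, 2:c, 4:a
completions by unplaced set U, small U first (add the entries for U minus each lowest piece of U):
  |U|=1: {2}:1  {5}:1  {9}:1
  |U|=2: {2,5}:2  {2,9}:2  {4,5}:1  {5,9}:2  {8,9}:1
  |U|=3: {2,4,5}:3  {2,5,9}:6  {2,8,9}:3  {4,5,9}:3  {5,8,9}:3  {7,8,9}:1
  |U|=4: {2,4,5,9}:12  {2,5,8,9}:12  {2,7,8,9}:4  {4,5,8,9}:6  {5,7,8,9}:4  {6,7,8,9}:1
  |U|=5: {2,4,5,8,9}:30  {2,5,7,8,9}:20  {2,6,7,8,9}:5  {3,6,7,8,9}:1  {4,5,7,8,9}:10  {5,6,7,8,9}:5
  |U|=6: {1,3,6,7,8,9}:1  {2,3,6,7,8,9}:6  {2,4,5,7,8,9}:60  {2,5,6,7,8,9}:30  {3,5,6,7,8,9}:6  {4,5,6,7,8,9}:15
  |U|=7: {0,1,3,6,7,8,9}:1  {1,2,3,6,7,8,9}:7  {1,3,5,6,7,8,9}:7  {2,3,5,6,7,8,9}:42  {2,4,5,6,7,8,9}:105  {3,4,5,6,7,8,9}:21
  |U|=8: {0,1,2,3,6,7,8,9}:8  {0,1,3,5,6,7,8,9}:8  {1,2,3,5,6,7,8,9}:56  {1,3,4,5,6,7,8,9}:28  {2,3,4,5,6,7,8,9}:168
  start at 0(y): 252
  start at 2(c): 36
  start at 4(a): 72
sum over floor = 360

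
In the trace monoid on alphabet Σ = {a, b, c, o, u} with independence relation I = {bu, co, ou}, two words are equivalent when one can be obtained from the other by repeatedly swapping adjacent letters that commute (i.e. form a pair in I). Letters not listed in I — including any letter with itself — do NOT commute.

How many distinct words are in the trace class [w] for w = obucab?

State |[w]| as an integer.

piece 0:o — minimal
piece 1:b rests on {0:o}
piece 2:u — minimal
piece 3:c rests on {1:b, 2:u}
piece 4:a rests on {3:c}
piece 5:b rests on {4:a}
minimal pieces: {0:o, 2:u}
ways to finish when only these pieces remain (= sum over removing one remaining piece with nothing left below it):
  1 left: {5}→1
  2 left: {4,5}→1
  3 left: {3,4,5}→1
  4 left: {1,3,4,5}→1  {2,3,4,5}→1
  placing 0:o first → 2 extensions
  placing 2:u first → 1 extensions
total linear extensions = 3

3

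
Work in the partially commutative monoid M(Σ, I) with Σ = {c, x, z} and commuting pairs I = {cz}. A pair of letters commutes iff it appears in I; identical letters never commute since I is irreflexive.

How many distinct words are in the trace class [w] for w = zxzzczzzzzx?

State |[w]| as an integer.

0(z) covers ∅
1(x) covers 0:z
2(z) covers 1:x
3(z) covers 2:z
4(c) covers 1:x
5(z) covers 3:z
6(z) covers 5:z
7(z) covers 6:z
8(z) covers 7:z
9(z) covers 8:z
10(x) covers 4:c, 9:z
floor of heap: 0:z
completions by unplaced set U, small U first (add the entries for U minus each lowest piece of U):
  |U|=1: {10}:1
  |U|=2: {4,10}:1  {9,10}:1
  |U|=3: {4,9,10}:2  {8,9,10}:1
  |U|=4: {4,8,9,10}:3  {7,8,9,10}:1
  |U|=5: {4,7,8,9,10}:4  {6,7,8,9,10}:1
  |U|=6: {4,6,7,8,9,10}:5  {5,6,7,8,9,10}:1
  |U|=7: {3,5,6,7,8,9,10}:1  {4,5,6,7,8,9,10}:6
  |U|=8: {2,3,5,6,7,8,9,10}:1  {3,4,5,6,7,8,9,10}:7
  |U|=9: {2,3,4,5,6,7,8,9,10}:8
  start at 0(z): 8

8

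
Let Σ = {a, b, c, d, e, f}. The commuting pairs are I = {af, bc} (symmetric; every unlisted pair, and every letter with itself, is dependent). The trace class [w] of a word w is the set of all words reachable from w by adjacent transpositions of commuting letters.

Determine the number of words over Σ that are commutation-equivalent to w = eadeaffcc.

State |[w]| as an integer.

drop 0:e onto floor
drop 1:a onto {0:e}
drop 2:d onto {1:a}
drop 3:e onto {2:d}
drop 4:a onto {3:e}
drop 5:f onto {3:e}
drop 6:f onto {5:f}
drop 7:c onto {4:a, 6:f}
drop 8:c onto {7:c}
ground layer = {0:e}
drop-orders for the pieces not yet dropped (sum over which currently-grounded one goes next):
  1 to go: {8} 1
  2 to go: {7,8} 1
  3 to go: {4,7,8} 1  {6,7,8} 1
  4 to go: {4,6,7,8} 2  {5,6,7,8} 1
  5 to go: {4,5,6,7,8} 3
  6 to go: {3,4,5,6,7,8} 3
  7 to go: {2,3,4,5,6,7,8} 3
  if 0:e drops first: 3 orders

3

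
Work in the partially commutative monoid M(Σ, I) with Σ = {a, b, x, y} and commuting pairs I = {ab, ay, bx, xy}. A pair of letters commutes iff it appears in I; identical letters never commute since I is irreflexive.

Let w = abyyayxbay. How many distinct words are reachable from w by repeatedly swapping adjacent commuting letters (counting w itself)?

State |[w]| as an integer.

0(a) covers ∅
1(b) covers ∅
2(y) covers 1:b
3(y) covers 2:y
4(a) covers 0:a
5(y) covers 3:y
6(x) covers 4:a
7(b) covers 5:y
8(a) covers 6:x
9(y) covers 7:b
floor of heap: 0:a, 1:b
completions by unplaced set U, small U first (add the entries for U minus each lowest piece of U):
  |U|=1: {8}:1  {9}:1
  |U|=2: {6,8}:1  {7,9}:1  {8,9}:2
  |U|=3: {4,6,8}:1  {5,7,9}:1  {6,8,9}:3  {7,8,9}:3
  |U|=4: {0,4,6,8}:1  {3,5,7,9}:1  {4,6,8,9}:4  {5,7,8,9}:4  {6,7,8,9}:6
  |U|=5: {0,4,6,8,9}:5  {2,3,5,7,9}:1  {3,5,7,8,9}:5  {4,6,7,8,9}:10  {5,6,7,8,9}:10
  |U|=6: {0,4,6,7,8,9}:15  {1,2,3,5,7,9}:1  {2,3,5,7,8,9}:6  {3,5,6,7,8,9}:15  {4,5,6,7,8,9}:20
  |U|=7: {0,4,5,6,7,8,9}:35  {1,2,3,5,7,8,9}:7  {2,3,5,6,7,8,9}:21  {3,4,5,6,7,8,9}:35
  |U|=8: {0,3,4,5,6,7,8,9}:70  {1,2,3,5,6,7,8,9}:28  {2,3,4,5,6,7,8,9}:56
  start at 0(a): 84
  start at 1(b): 126
sum over floor = 210

210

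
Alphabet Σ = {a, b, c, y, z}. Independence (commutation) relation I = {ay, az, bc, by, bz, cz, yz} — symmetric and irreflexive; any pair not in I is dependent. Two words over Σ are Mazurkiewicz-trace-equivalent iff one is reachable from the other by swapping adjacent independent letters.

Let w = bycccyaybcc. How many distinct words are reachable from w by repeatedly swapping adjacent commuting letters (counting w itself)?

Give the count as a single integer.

#0=b has no predecessor
#1=y has no predecessor
#2=c depends on [1:y]
#3=c depends on [2:c]
#4=c depends on [3:c]
#5=y depends on [4:c]
#6=a depends on [0:b, 4:c]
#7=y depends on [5:y]
#8=b depends on [6:a]
#9=c depends on [6:a, 7:y]
#10=c depends on [9:c]
sources: [0:b, 1:y]
N(rest) = Σ N(rest − s) over sources s of rest; N(one piece) = 1:
  size 1 → [8]=1  [10]=1
  size 2 → [8,10]=2  [9,10]=1
  size 3 → [7,9,10]=1  [8,9,10]=3
  size 4 → [5,7,9,10]=1  [6,8,9,10]=3  [7,8,9,10]=4
  size 5 → [0,6,8,9,10]=3  [5,7,8,9,10]=5  [6,7,8,9,10]=7
  size 6 → [0,6,7,8,9,10]=10  [5,6,7,8,9,10]=12
  size 7 → [0,5,6,7,8,9,10]=22  [4,5,6,7,8,9,10]=12
  size 8 → [0,4,5,6,7,8,9,10]=34  [3,4,5,6,7,8,9,10]=12
  size 9 → [0,3,4,5,6,7,8,9,10]=46  [2,3,4,5,6,7,8,9,10]=12
  first=0(b) contributes 12
  first=1(y) contributes 58
|[w]| = 70

70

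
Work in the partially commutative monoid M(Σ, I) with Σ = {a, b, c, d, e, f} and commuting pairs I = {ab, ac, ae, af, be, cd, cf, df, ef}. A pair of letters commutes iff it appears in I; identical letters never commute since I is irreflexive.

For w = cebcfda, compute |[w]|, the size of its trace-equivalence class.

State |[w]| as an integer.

27

piece 0:c — minimal
piece 1:e rests on {0:c}
piece 2:b rests on {0:c}
piece 3:c rests on {1:e, 2:b}
piece 4:f rests on {2:b}
piece 5:d rests on {1:e, 2:b}
piece 6:a rests on {5:d}
minimal pieces: {0:c}
ways to finish when only these pieces remain (= sum over removing one remaining piece with nothing left below it):
  1 left: {3}→1  {4}→1  {6}→1
  2 left: {3,4}→2  {3,6}→2  {4,6}→2  {5,6}→1
  3 left: {3,4,6}→6  {3,5,6}→3  {4,5,6}→3
  4 left: {1,3,5,6}→3  {3,4,5,6}→12
  5 left: {1,3,4,5,6}→15  {2,3,4,5,6}→12
  placing 0:c first → 27 extensions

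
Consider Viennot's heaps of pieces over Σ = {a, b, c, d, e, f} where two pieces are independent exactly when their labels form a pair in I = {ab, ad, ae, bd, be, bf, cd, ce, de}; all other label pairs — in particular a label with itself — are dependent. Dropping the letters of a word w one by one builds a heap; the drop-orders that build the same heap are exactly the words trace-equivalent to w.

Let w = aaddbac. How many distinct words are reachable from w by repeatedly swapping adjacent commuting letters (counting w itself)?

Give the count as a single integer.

84

piece 0:a — minimal
piece 1:a rests on {0:a}
piece 2:d — minimal
piece 3:d rests on {2:d}
piece 4:b — minimal
piece 5:a rests on {1:a}
piece 6:c rests on {4:b, 5:a}
minimal pieces: {0:a, 2:d, 4:b}
ways to finish when only these pieces remain (= sum over removing one remaining piece with nothing left below it):
  1 left: {3}→1  {6}→1
  2 left: {2,3}→1  {3,6}→2  {4,6}→1  {5,6}→1
  3 left: {1,5,6}→1  {2,3,6}→3  {3,4,6}→3  {3,5,6}→3  {4,5,6}→2
  4 left: {0,1,5,6}→1  {1,3,5,6}→4  {1,4,5,6}→3  {2,3,4,6}→6  {2,3,5,6}→6  {3,4,5,6}→8
  5 left: {0,1,3,5,6}→5  {0,1,4,5,6}→4  {1,2,3,5,6}→10  {1,3,4,5,6}→15  {2,3,4,5,6}→20
  placing 0:a first → 45 extensions
  placing 2:d first → 24 extensions
  placing 4:b first → 15 extensions
total linear extensions = 84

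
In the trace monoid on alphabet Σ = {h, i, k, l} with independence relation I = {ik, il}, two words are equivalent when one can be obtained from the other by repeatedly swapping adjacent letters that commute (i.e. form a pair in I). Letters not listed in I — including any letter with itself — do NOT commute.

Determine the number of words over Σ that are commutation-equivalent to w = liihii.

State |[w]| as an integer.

3

piece 0:l — minimal
piece 1:i — minimal
piece 2:i rests on {1:i}
piece 3:h rests on {0:l, 2:i}
piece 4:i rests on {3:h}
piece 5:i rests on {4:i}
minimal pieces: {0:l, 1:i}
ways to finish when only these pieces remain (= sum over removing one remaining piece with nothing left below it):
  1 left: {5}→1
  2 left: {4,5}→1
  3 left: {3,4,5}→1
  4 left: {0,3,4,5}→1  {2,3,4,5}→1
  placing 0:l first → 1 extensions
  placing 1:i first → 2 extensions
total linear extensions = 3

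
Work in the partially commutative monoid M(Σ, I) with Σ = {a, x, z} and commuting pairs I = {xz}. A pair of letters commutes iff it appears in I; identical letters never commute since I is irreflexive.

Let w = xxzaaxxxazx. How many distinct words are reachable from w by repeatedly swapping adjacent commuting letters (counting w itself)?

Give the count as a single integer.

6

drop 0:x onto floor
drop 1:x onto {0:x}
drop 2:z onto floor
drop 3:a onto {1:x, 2:z}
drop 4:a onto {3:a}
drop 5:x onto {4:a}
drop 6:x onto {5:x}
drop 7:x onto {6:x}
drop 8:a onto {7:x}
drop 9:z onto {8:a}
drop 10:x onto {8:a}
ground layer = {0:x, 2:z}
drop-orders for the pieces not yet dropped (sum over which currently-grounded one goes next):
  1 to go: {9} 1  {10} 1
  2 to go: {9,10} 2
  3 to go: {8,9,10} 2
  4 to go: {7,8,9,10} 2
  5 to go: {6,7,8,9,10} 2
  6 to go: {5,6,7,8,9,10} 2
  7 to go: {4,5,6,7,8,9,10} 2
  8 to go: {3,4,5,6,7,8,9,10} 2
  9 to go: {1,3,4,5,6,7,8,9,10} 2  {2,3,4,5,6,7,8,9,10} 2
  if 0:x drops first: 4 orders
  if 2:z drops first: 2 orders
heap linearizations: 6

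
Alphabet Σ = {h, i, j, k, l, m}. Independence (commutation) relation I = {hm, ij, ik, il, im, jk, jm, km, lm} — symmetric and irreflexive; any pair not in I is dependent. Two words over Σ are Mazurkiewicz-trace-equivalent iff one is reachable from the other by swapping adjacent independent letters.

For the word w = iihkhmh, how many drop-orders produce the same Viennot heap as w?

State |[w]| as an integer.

#0=i has no predecessor
#1=i depends on [0:i]
#2=h depends on [1:i]
#3=k depends on [2:h]
#4=h depends on [3:k]
#5=m has no predecessor
#6=h depends on [4:h]
sources: [0:i, 5:m]
N(rest) = Σ N(rest − s) over sources s of rest; N(one piece) = 1:
  size 1 → [5]=1  [6]=1
  size 2 → [4,6]=1  [5,6]=2
  size 3 → [3,4,6]=1  [4,5,6]=3
  size 4 → [2,3,4,6]=1  [3,4,5,6]=4
  size 5 → [1,2,3,4,6]=1  [2,3,4,5,6]=5
  first=0(i) contributes 6
  first=5(m) contributes 1
|[w]| = 7

7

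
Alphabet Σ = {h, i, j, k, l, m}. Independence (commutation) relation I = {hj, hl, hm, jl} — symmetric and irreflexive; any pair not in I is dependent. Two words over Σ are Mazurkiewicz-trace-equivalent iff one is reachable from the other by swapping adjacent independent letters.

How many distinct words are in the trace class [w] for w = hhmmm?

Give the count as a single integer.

piece 0:h — minimal
piece 1:h rests on {0:h}
piece 2:m — minimal
piece 3:m rests on {2:m}
piece 4:m rests on {3:m}
minimal pieces: {0:h, 2:m}
ways to finish when only these pieces remain (= sum over removing one remaining piece with nothing left below it):
  1 left: {1}→1  {4}→1
  2 left: {0,1}→1  {1,4}→2  {3,4}→1
  3 left: {0,1,4}→3  {1,3,4}→3  {2,3,4}→1
  placing 0:h first → 4 extensions
  placing 2:m first → 6 extensions
total linear extensions = 10

10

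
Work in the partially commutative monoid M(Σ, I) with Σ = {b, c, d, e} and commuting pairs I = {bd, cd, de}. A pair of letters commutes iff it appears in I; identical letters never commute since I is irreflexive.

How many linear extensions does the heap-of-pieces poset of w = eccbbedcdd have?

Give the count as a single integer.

#0=e has no predecessor
#1=c depends on [0:e]
#2=c depends on [1:c]
#3=b depends on [2:c]
#4=b depends on [3:b]
#5=e depends on [4:b]
#6=d has no predecessor
#7=c depends on [5:e]
#8=d depends on [6:d]
#9=d depends on [8:d]
sources: [0:e, 6:d]
N(rest) = Σ N(rest − s) over sources s of rest; N(one piece) = 1:
  size 1 → [7]=1  [9]=1
  size 2 → [5,7]=1  [7,9]=2  [8,9]=1
  size 3 → [4,5,7]=1  [5,7,9]=3  [6,8,9]=1  [7,8,9]=3
  size 4 → [3,4,5,7]=1  [4,5,7,9]=4  [5,7,8,9]=6  [6,7,8,9]=4
  size 5 → [2,3,4,5,7]=1  [3,4,5,7,9]=5  [4,5,7,8,9]=10  [5,6,7,8,9]=10
  size 6 → [1,2,3,4,5,7]=1  [2,3,4,5,7,9]=6  [3,4,5,7,8,9]=15  [4,5,6,7,8,9]=20
  size 7 → [0,1,2,3,4,5,7]=1  [1,2,3,4,5,7,9]=7  [2,3,4,5,7,8,9]=21  [3,4,5,6,7,8,9]=35
  size 8 → [0,1,2,3,4,5,7,9]=8  [1,2,3,4,5,7,8,9]=28  [2,3,4,5,6,7,8,9]=56
  first=0(e) contributes 84
  first=6(d) contributes 36
|[w]| = 120

120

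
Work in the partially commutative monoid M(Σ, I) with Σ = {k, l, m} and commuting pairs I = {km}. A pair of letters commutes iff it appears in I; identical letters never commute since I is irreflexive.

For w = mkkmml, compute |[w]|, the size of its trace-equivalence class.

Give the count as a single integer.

0(m) covers ∅
1(k) covers ∅
2(k) covers 1:k
3(m) covers 0:m
4(m) covers 3:m
5(l) covers 2:k, 4:m
floor of heap: 0:m, 1:k
completions by unplaced set U, small U first (add the entries for U minus each lowest piece of U):
  |U|=1: {5}:1
  |U|=2: {2,5}:1  {4,5}:1
  |U|=3: {1,2,5}:1  {2,4,5}:2  {3,4,5}:1
  |U|=4: {0,3,4,5}:1  {1,2,4,5}:3  {2,3,4,5}:3
  start at 0(m): 6
  start at 1(k): 4
sum over floor = 10

10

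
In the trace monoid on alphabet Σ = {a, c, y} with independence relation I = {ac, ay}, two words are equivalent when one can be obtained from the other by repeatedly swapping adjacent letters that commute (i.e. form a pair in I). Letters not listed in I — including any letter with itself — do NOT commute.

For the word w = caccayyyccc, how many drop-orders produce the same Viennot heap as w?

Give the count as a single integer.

piece 0:c — minimal
piece 1:a — minimal
piece 2:c rests on {0:c}
piece 3:c rests on {2:c}
piece 4:a rests on {1:a}
piece 5:y rests on {3:c}
piece 6:y rests on {5:y}
piece 7:y rests on {6:y}
piece 8:c rests on {7:y}
piece 9:c rests on {8:c}
piece 10:c rests on {9:c}
minimal pieces: {0:c, 1:a}
ways to finish when only these pieces remain (= sum over removing one remaining piece with nothing left below it):
  1 left: {4}→1  {10}→1
  2 left: {1,4}→1  {4,10}→2  {9,10}→1
  3 left: {1,4,10}→3  {4,9,10}→3  {8,9,10}→1
  4 left: {1,4,9,10}→6  {4,8,9,10}→4  {7,8,9,10}→1
  5 left: {1,4,8,9,10}→10  {4,7,8,9,10}→5  {6,7,8,9,10}→1
  6 left: {1,4,7,8,9,10}→15  {4,6,7,8,9,10}→6  {5,6,7,8,9,10}→1
  7 left: {1,4,6,7,8,9,10}→21  {3,5,6,7,8,9,10}→1  {4,5,6,7,8,9,10}→7
  8 left: {1,4,5,6,7,8,9,10}→28  {2,3,5,6,7,8,9,10}→1  {3,4,5,6,7,8,9,10}→8
  9 left: {0,2,3,5,6,7,8,9,10}→1  {1,3,4,5,6,7,8,9,10}→36  {2,3,4,5,6,7,8,9,10}→9
  placing 0:c first → 45 extensions
  placing 1:a first → 10 extensions
total linear extensions = 55

55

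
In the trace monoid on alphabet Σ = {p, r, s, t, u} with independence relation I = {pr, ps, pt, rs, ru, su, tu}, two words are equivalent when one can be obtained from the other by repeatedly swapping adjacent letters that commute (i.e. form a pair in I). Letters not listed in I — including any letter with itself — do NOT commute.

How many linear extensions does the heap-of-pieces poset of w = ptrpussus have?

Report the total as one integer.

0(p) covers ∅
1(t) covers ∅
2(r) covers 1:t
3(p) covers 0:p
4(u) covers 3:p
5(s) covers 1:t
6(s) covers 5:s
7(u) covers 4:u
8(s) covers 6:s
floor of heap: 0:p, 1:t
completions by unplaced set U, small U first (add the entries for U minus each lowest piece of U):
  |U|=1: {2}:1  {7}:1  {8}:1
  |U|=2: {2,7}:2  {2,8}:2  {4,7}:1  {6,8}:1  {7,8}:2
  |U|=3: {2,4,7}:3  {2,6,8}:3  {2,7,8}:6  {3,4,7}:1  {4,7,8}:3  {5,6,8}:1  {6,7,8}:3
  |U|=4: {0,3,4,7}:1  {2,3,4,7}:4  {2,4,7,8}:12  {2,5,6,8}:4  {2,6,7,8}:12  {3,4,7,8}:4  {4,6,7,8}:6  {5,6,7,8}:4
  |U|=5: {0,2,3,4,7}:5  {0,3,4,7,8}:5  {1,2,5,6,8}:4  {2,3,4,7,8}:20  {2,4,6,7,8}:30  {2,5,6,7,8}:20  {3,4,6,7,8}:10  {4,5,6,7,8}:10
  |U|=6: {0,2,3,4,7,8}:30  {0,3,4,6,7,8}:15  {1,2,5,6,7,8}:24  {2,3,4,6,7,8}:60  {2,4,5,6,7,8}:60  {3,4,5,6,7,8}:20
  |U|=7: {0,2,3,4,6,7,8}:105  {0,3,4,5,6,7,8}:35  {1,2,4,5,6,7,8}:84  {2,3,4,5,6,7,8}:140
  start at 0(p): 224
  start at 1(t): 280
sum over floor = 504

504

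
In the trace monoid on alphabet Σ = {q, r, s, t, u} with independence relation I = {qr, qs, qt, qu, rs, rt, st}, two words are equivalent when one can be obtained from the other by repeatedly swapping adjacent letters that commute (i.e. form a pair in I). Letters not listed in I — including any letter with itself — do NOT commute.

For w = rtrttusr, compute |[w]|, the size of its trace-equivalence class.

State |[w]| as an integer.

20

0(r) covers ∅
1(t) covers ∅
2(r) covers 0:r
3(t) covers 1:t
4(t) covers 3:t
5(u) covers 2:r, 4:t
6(s) covers 5:u
7(r) covers 5:u
floor of heap: 0:r, 1:t
completions by unplaced set U, small U first (add the entries for U minus each lowest piece of U):
  |U|=1: {6}:1  {7}:1
  |U|=2: {6,7}:2
  |U|=3: {5,6,7}:2
  |U|=4: {2,5,6,7}:2  {4,5,6,7}:2
  |U|=5: {0,2,5,6,7}:2  {2,4,5,6,7}:4  {3,4,5,6,7}:2
  |U|=6: {0,2,4,5,6,7}:6  {1,3,4,5,6,7}:2  {2,3,4,5,6,7}:6
  start at 0(r): 8
  start at 1(t): 12
sum over floor = 20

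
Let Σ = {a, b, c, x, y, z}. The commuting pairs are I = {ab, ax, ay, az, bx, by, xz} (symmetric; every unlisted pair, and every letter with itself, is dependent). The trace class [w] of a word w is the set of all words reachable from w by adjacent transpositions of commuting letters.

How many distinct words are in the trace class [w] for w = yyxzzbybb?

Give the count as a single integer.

18

drop 0:y onto floor
drop 1:y onto {0:y}
drop 2:x onto {1:y}
drop 3:z onto {1:y}
drop 4:z onto {3:z}
drop 5:b onto {4:z}
drop 6:y onto {2:x, 4:z}
drop 7:b onto {5:b}
drop 8:b onto {7:b}
ground layer = {0:y}
drop-orders for the pieces not yet dropped (sum over which currently-grounded one goes next):
  1 to go: {6} 1  {8} 1
  2 to go: {2,6} 1  {6,8} 2  {7,8} 1
  3 to go: {2,6,8} 3  {5,7,8} 1  {6,7,8} 3
  4 to go: {2,6,7,8} 6  {5,6,7,8} 4
  5 to go: {2,5,6,7,8} 10  {4,5,6,7,8} 4
  6 to go: {2,4,5,6,7,8} 14  {3,4,5,6,7,8} 4
  7 to go: {2,3,4,5,6,7,8} 18
  if 0:y drops first: 18 orders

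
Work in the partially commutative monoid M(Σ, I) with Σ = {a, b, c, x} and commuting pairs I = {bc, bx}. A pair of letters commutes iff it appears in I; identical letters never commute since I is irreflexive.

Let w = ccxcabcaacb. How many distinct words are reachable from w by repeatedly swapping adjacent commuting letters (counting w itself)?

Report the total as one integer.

piece 0:c — minimal
piece 1:c rests on {0:c}
piece 2:x rests on {1:c}
piece 3:c rests on {2:x}
piece 4:a rests on {3:c}
piece 5:b rests on {4:a}
piece 6:c rests on {4:a}
piece 7:a rests on {5:b, 6:c}
piece 8:a rests on {7:a}
piece 9:c rests on {8:a}
piece 10:b rests on {8:a}
minimal pieces: {0:c}
ways to finish when only these pieces remain (= sum over removing one remaining piece with nothing left below it):
  1 left: {9}→1  {10}→1
  2 left: {9,10}→2
  3 left: {8,9,10}→2
  4 left: {7,8,9,10}→2
  5 left: {5,7,8,9,10}→2  {6,7,8,9,10}→2
  6 left: {5,6,7,8,9,10}→4
  7 left: {4,5,6,7,8,9,10}→4
  8 left: {3,4,5,6,7,8,9,10}→4
  9 left: {2,3,4,5,6,7,8,9,10}→4
  placing 0:c first → 4 extensions

4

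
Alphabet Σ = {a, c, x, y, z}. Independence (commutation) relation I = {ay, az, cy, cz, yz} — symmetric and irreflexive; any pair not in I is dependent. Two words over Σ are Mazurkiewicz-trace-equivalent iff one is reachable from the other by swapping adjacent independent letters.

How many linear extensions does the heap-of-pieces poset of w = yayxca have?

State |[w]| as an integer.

0(y) covers ∅
1(a) covers ∅
2(y) covers 0:y
3(x) covers 1:a, 2:y
4(c) covers 3:x
5(a) covers 4:c
floor of heap: 0:y, 1:a
completions by unplaced set U, small U first (add the entries for U minus each lowest piece of U):
  |U|=1: {5}:1
  |U|=2: {4,5}:1
  |U|=3: {3,4,5}:1
  |U|=4: {1,3,4,5}:1  {2,3,4,5}:1
  start at 0(y): 2
  start at 1(a): 1
sum over floor = 3

3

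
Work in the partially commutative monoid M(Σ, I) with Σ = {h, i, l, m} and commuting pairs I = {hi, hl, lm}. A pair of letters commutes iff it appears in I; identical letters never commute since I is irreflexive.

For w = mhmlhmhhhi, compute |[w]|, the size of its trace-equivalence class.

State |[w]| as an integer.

drop 0:m onto floor
drop 1:h onto {0:m}
drop 2:m onto {1:h}
drop 3:l onto floor
drop 4:h onto {2:m}
drop 5:m onto {4:h}
drop 6:h onto {5:m}
drop 7:h onto {6:h}
drop 8:h onto {7:h}
drop 9:i onto {3:l, 5:m}
ground layer = {0:m, 3:l}
drop-orders for the pieces not yet dropped (sum over which currently-grounded one goes next):
  1 to go: {8} 1  {9} 1
  2 to go: {3,9} 1  {7,8} 1  {8,9} 2
  3 to go: {3,8,9} 3  {6,7,8} 1  {7,8,9} 3
  4 to go: {3,7,8,9} 6  {6,7,8,9} 4
  5 to go: {3,6,7,8,9} 10  {5,6,7,8,9} 4
  6 to go: {3,5,6,7,8,9} 14  {4,5,6,7,8,9} 4
  7 to go: {2,4,5,6,7,8,9} 4  {3,4,5,6,7,8,9} 18
  8 to go: {1,2,4,5,6,7,8,9} 4  {2,3,4,5,6,7,8,9} 22
  if 0:m drops first: 26 orders
  if 3:l drops first: 4 orders
heap linearizations: 30

30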